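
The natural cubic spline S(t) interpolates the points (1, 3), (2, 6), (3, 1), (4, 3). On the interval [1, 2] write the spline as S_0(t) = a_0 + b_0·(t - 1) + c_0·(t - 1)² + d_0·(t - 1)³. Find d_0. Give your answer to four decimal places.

Put m_i = S'' at the i-th knot. Here h = (1, 1, 1) and Δ = (3, -5, 2), so the interior equations h_(i-1)·m_(i-1) + 2(h_(i-1)+h_i)·m_i + h_i·m_(i+1) = 6(Δ_i − Δ_(i-1)) read
  1·m_0 + 4·m_1 + 1·m_2 = 6(Δ_1 - Δ_0) = -48
  1·m_1 + 4·m_2 + 1·m_3 = 6(Δ_2 - Δ_1) = 42
Natural end conditions: m_0 = m_3 = 0.
Hence m_0 = 0, m_1 = -78/5, m_2 = 72/5, m_3 = 0.
On [1, 2], with S_0(t) = a_0 + b_0·(t - 1) + c_0·(t - 1)² + d_0·(t - 1)³: c_0 = m_0/2 = 0, d_0 = (m_1 - m_0)/(6h_0) = -13/5, b_0 = Δ_0 - h_0(2m_0 + m_1)/6 = 28/5.

-2.6000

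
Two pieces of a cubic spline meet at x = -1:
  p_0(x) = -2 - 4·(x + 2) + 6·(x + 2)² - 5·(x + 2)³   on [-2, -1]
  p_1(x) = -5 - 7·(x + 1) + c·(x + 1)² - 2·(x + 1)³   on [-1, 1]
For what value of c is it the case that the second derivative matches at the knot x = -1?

-9

p_0''(x) = 12 - 30·(x + 2), so p_0''(-1) = -18. On the right, p_1''(-1) = 2c, so c = -9.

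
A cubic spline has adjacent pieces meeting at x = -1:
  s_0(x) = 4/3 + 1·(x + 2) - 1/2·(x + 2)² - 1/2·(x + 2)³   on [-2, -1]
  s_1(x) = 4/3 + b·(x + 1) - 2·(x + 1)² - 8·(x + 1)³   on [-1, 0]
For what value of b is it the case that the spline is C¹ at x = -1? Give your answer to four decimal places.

s_0'(x) = 1 - 1·(x + 2) - 3/2·(x + 2)², so s_0'(-1) = -3/2. On the right, s_1'(-1) = b, so b = -3/2.

-1.5000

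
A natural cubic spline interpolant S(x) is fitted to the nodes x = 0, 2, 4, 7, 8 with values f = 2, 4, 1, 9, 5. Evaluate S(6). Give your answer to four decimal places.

7.8777

Let σ_i = S''(x_i). Step sizes h_i = 2, 2, 3, 1; slopes of the chords Δ_i = (y_(i+1) - y_i)/h_i = 1, -3/2, 8/3, -4.
  2·σ_0 + 8·σ_1 + 2·σ_2 = 6(Δ_1 - Δ_0) = -15
  2·σ_1 + 10·σ_2 + 3·σ_3 = 6(Δ_2 - Δ_1) = 25
  3·σ_2 + 8·σ_3 + 1·σ_4 = 6(Δ_3 - Δ_2) = -40
Natural end conditions: σ_0 = σ_4 = 0.
Forward elimination and back-substitution give σ_0 = 0, σ_1 = -1705/536, σ_2 = 350/67, σ_3 = -1865/268, σ_4 = 0.
On [4, 7], S(x) = 1 + 1483/1608·(x - 4) + 175/67·(x - 4)² - 3265/4824·(x - 4)³.
With (x - 4) = 2: S(6) = 19001/2412.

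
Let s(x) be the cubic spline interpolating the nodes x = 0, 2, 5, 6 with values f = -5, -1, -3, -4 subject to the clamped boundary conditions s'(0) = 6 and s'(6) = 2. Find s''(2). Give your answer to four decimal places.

Write M_i for s''(x_i). With h_i = 2, 3, 1 and divided differences Δ_i = 2, -2/3, -1, the continuity of s' gives the tridiagonal system
  2·M_0 + 10·M_1 + 3·M_2 = 6(Δ_1 - Δ_0) = -16
  3·M_1 + 8·M_2 + 1·M_3 = 6(Δ_2 - Δ_1) = -2
Clamped end conditions give two more equations: 2h_0·M_0 + h_0·M_1 = 6(Δ_0 - s'(0)) = -24 and h_2·M_2 + 2h_2·M_3 = 6(s'(6) - Δ_2) = 18.
Solving the tridiagonal system: M_0 = -235/39, M_1 = 2/39, M_2 = -58/39, M_3 = 380/39.

0.0513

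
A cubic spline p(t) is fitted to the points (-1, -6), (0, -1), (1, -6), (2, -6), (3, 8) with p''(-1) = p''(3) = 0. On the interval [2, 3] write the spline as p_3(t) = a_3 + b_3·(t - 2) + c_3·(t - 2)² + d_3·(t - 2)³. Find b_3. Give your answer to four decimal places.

7.5714

Write m_i for p''(x_i). With h_i = 1, 1, 1, 1 and divided differences Δ_i = 5, -5, 0, 14, the continuity of p' gives the tridiagonal system
  1·m_0 + 4·m_1 + 1·m_2 = 6(Δ_1 - Δ_0) = -60
  1·m_1 + 4·m_2 + 1·m_3 = 6(Δ_2 - Δ_1) = 30
  1·m_2 + 4·m_3 + 1·m_4 = 6(Δ_3 - Δ_2) = 84
Natural end conditions: m_0 = m_4 = 0.
Solving: m_0 = 0, m_1 = -117/7, m_2 = 48/7, m_3 = 135/7, m_4 = 0.
On [2, 3], with p_3(t) = a_3 + b_3·(t - 2) + c_3·(t - 2)² + d_3·(t - 2)³: c_3 = m_3/2 = 135/14, d_3 = (m_4 - m_3)/(6h_3) = -45/14, b_3 = Δ_3 - h_3(2m_3 + m_4)/6 = 53/7.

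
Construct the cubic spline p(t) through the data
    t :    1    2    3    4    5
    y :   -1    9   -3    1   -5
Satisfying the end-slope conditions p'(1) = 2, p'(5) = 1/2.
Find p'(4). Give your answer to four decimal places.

-0.1696

Write σ_i for p''(x_i). With h_i = 1, 1, 1, 1 and divided differences Δ_i = 10, -12, 4, -6, the continuity of p' gives the tridiagonal system
  1·σ_0 + 4·σ_1 + 1·σ_2 = 6(Δ_1 - Δ_0) = -132
  1·σ_1 + 4·σ_2 + 1·σ_3 = 6(Δ_2 - Δ_1) = 96
  1·σ_2 + 4·σ_3 + 1·σ_4 = 6(Δ_3 - Δ_2) = -60
Clamped end conditions give two more equations: 2h_0·σ_0 + h_0·σ_1 = 6(Δ_0 - p'(1)) = 48 and h_3·σ_3 + 2h_3·σ_4 = 6(p'(5) - Δ_3) = 39.
Solving: σ_0 = 2973/56, σ_1 = -1629/28, σ_2 = 381/8, σ_3 = -1017/28, σ_4 = 2109/56.
On [4, 5], p'(t) = b_3 + 2c_3·(t - 4) + 3d_3·(t - 4)² with b_3 = Δ_3 - h_3(2σ_3 + σ_4)/6 = -19/112, c_3 = σ_3/2 = -1017/56, d_3 = (σ_4 - σ_3)/(6h_3) = 1381/112. So p'(4) = -19/112.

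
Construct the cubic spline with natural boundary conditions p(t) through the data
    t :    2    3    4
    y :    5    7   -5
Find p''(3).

Let m_i = p''(x_i). Step sizes h_i = 1, 1; slopes of the chords Δ_i = (y_(i+1) - y_i)/h_i = 2, -12.
  1·m_0 + 4·m_1 + 1·m_2 = 6(Δ_1 - Δ_0) = -84
Natural end conditions: m_0 = m_2 = 0.
Solving the tridiagonal system: m_0 = 0, m_1 = -21, m_2 = 0.

-21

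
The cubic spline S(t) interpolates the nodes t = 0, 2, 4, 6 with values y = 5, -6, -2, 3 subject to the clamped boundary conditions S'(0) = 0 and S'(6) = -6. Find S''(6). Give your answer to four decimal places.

Let σ_i = S''(x_i). Step sizes h_i = 2, 2, 2; slopes of the chords Δ_i = (y_(i+1) - y_i)/h_i = -11/2, 2, 5/2.
  2·σ_0 + 8·σ_1 + 2·σ_2 = 6(Δ_1 - Δ_0) = 45
  2·σ_1 + 8·σ_2 + 2·σ_3 = 6(Δ_2 - Δ_1) = 3
Clamped end conditions give two more equations: 2h_0·σ_0 + h_0·σ_1 = 6(Δ_0 - S'(0)) = -33 and h_2·σ_2 + 2h_2·σ_3 = 6(S'(6) - Δ_2) = -51.
Forward elimination and back-substitution give σ_0 = -62/5, σ_1 = 83/10, σ_2 = 17/10, σ_3 = -68/5.

-13.6000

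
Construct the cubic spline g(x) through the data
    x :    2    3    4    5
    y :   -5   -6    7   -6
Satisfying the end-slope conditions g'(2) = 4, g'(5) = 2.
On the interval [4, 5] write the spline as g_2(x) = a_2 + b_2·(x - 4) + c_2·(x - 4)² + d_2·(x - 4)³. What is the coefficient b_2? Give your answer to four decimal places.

Let M_i = g''(x_i). Step sizes h_i = 1, 1, 1; slopes of the chords Δ_i = (y_(i+1) - y_i)/h_i = -1, 13, -13.
  1·M_0 + 4·M_1 + 1·M_2 = 6(Δ_1 - Δ_0) = 84
  1·M_1 + 4·M_2 + 1·M_3 = 6(Δ_2 - Δ_1) = -156
Clamped end conditions give two more equations: 2h_0·M_0 + h_0·M_1 = 6(Δ_0 - g'(2)) = -30 and h_2·M_2 + 2h_2·M_3 = 6(g'(5) - Δ_2) = 90.
Forward elimination and back-substitution give M_0 = -118/3, M_1 = 146/3, M_2 = -214/3, M_3 = 242/3.
On [4, 5], with g_2(x) = a_2 + b_2·(x - 4) + c_2·(x - 4)² + d_2·(x - 4)³: c_2 = M_2/2 = -107/3, d_2 = (M_3 - M_2)/(6h_2) = 76/3, b_2 = Δ_2 - h_2(2M_2 + M_3)/6 = -8/3.

-2.6667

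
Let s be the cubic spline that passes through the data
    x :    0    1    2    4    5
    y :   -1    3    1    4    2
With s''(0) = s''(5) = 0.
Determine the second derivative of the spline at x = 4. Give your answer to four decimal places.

-5.9262

Write m_i for s''(x_i). With h_i = 1, 1, 2, 1 and divided differences Δ_i = 4, -2, 3/2, -2, the continuity of s' gives the tridiagonal system
  1·m_0 + 4·m_1 + 1·m_2 = 6(Δ_1 - Δ_0) = -36
  1·m_1 + 6·m_2 + 2·m_3 = 6(Δ_2 - Δ_1) = 21
  2·m_2 + 6·m_3 + 1·m_4 = 6(Δ_3 - Δ_2) = -21
Natural end conditions: m_0 = m_4 = 0.
Hence m_0 = 0, m_1 = -660/61, m_2 = 444/61, m_3 = -723/122, m_4 = 0.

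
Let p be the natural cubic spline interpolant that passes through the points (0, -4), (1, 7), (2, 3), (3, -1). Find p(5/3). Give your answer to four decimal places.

5.1481

With M_i denoting the second derivative at x_i, h_i = 1, 1, 1, and Δ_i = (y_(i+1) − y_i)/h_i = 11, -4, -4:
  1·M_0 + 4·M_1 + 1·M_2 = 6(Δ_1 - Δ_0) = -90
  1·M_1 + 4·M_2 + 1·M_3 = 6(Δ_2 - Δ_1) = 0
Natural end conditions: M_0 = M_3 = 0.
Solving the tridiagonal system: M_0 = 0, M_1 = -24, M_2 = 6, M_3 = 0.
On [1, 2], p(t) = 7 + 3·(t - 1) - 12·(t - 1)² + 5·(t - 1)³.
With (t - 1) = 2/3: p(5/3) = 139/27.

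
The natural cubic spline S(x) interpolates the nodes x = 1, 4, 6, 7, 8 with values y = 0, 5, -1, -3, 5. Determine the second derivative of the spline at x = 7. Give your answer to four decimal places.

Let m_i = S''(x_i). Step sizes h_i = 3, 2, 1, 1; slopes of the chords Δ_i = (y_(i+1) - y_i)/h_i = 5/3, -3, -2, 8.
  3·m_0 + 10·m_1 + 2·m_2 = 6(Δ_1 - Δ_0) = -28
  2·m_1 + 6·m_2 + 1·m_3 = 6(Δ_2 - Δ_1) = 6
  1·m_2 + 4·m_3 + 1·m_4 = 6(Δ_3 - Δ_2) = 60
Natural end conditions: m_0 = m_4 = 0.
Solving: m_0 = 0, m_1 = -286/107, m_2 = -68/107, m_3 = 1622/107, m_4 = 0.

15.1589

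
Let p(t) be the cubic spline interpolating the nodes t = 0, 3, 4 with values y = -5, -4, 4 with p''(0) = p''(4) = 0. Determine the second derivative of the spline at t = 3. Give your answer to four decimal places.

5.7500

With M_i denoting the second derivative at x_i, h_i = 3, 1, and Δ_i = (y_(i+1) − y_i)/h_i = 1/3, 8:
  3·M_0 + 8·M_1 + 1·M_2 = 6(Δ_1 - Δ_0) = 46
Natural end conditions: M_0 = M_2 = 0.
Solving the tridiagonal system: M_0 = 0, M_1 = 23/4, M_2 = 0.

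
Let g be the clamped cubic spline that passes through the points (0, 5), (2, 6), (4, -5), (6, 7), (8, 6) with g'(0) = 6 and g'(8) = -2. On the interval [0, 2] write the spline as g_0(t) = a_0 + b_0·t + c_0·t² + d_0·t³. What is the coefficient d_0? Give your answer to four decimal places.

Put M_i = g'' at the i-th knot. Here h = (2, 2, 2, 2) and Δ = (1/2, -11/2, 6, -1/2), so the interior equations h_(i-1)·M_(i-1) + 2(h_(i-1)+h_i)·M_i + h_i·M_(i+1) = 6(Δ_i − Δ_(i-1)) read
  2·M_0 + 8·M_1 + 2·M_2 = 6(Δ_1 - Δ_0) = -36
  2·M_1 + 8·M_2 + 2·M_3 = 6(Δ_2 - Δ_1) = 69
  2·M_2 + 8·M_3 + 2·M_4 = 6(Δ_3 - Δ_2) = -39
Clamped end conditions give two more equations: 2h_0·M_0 + h_0·M_1 = 6(Δ_0 - g'(0)) = -33 and h_3·M_3 + 2h_3·M_4 = 6(g'(8) - Δ_3) = -9.
Solving: M_0 = -571/112, M_1 = -353/56, M_2 = 197/16, M_3 = -473/56, M_4 = 221/112.
On [0, 2], with g_0(t) = a_0 + b_0·t + c_0·t² + d_0·t³: c_0 = M_0/2 = -571/224, d_0 = (M_1 - M_0)/(6h_0) = -45/448, b_0 = Δ_0 - h_0(2M_0 + M_1)/6 = 6.

-0.1004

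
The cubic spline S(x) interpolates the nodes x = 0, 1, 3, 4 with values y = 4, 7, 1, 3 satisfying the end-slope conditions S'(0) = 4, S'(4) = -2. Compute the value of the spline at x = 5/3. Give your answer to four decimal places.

5.2624

Let M_i = S''(x_i). Step sizes h_i = 1, 2, 1; slopes of the chords Δ_i = (y_(i+1) - y_i)/h_i = 3, -3, 2.
  1·M_0 + 6·M_1 + 2·M_2 = 6(Δ_1 - Δ_0) = -36
  2·M_1 + 6·M_2 + 1·M_3 = 6(Δ_2 - Δ_1) = 30
Clamped end conditions give two more equations: 2h_0·M_0 + h_0·M_1 = 6(Δ_0 - S'(0)) = -6 and h_2·M_2 + 2h_2·M_3 = 6(S'(4) - Δ_2) = -24.
Hence M_0 = 72/35, M_1 = -354/35, M_2 = 396/35, M_3 = -618/35.
On [1, 3], S(x) = 7 - 1/35·(x - 1) - 177/35·(x - 1)² + 25/14·(x - 1)³.
With (x - 1) = 2/3: S(5/3) = 4973/945.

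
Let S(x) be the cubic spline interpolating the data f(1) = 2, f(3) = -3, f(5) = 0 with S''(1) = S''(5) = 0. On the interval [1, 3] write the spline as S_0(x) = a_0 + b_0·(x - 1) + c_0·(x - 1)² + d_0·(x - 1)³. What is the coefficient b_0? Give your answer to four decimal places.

-3.5000

Put M_i = S'' at the i-th knot. Here h = (2, 2) and Δ = (-5/2, 3/2), so the interior equations h_(i-1)·M_(i-1) + 2(h_(i-1)+h_i)·M_i + h_i·M_(i+1) = 6(Δ_i − Δ_(i-1)) read
  2·M_0 + 8·M_1 + 2·M_2 = 6(Δ_1 - Δ_0) = 24
Natural end conditions: M_0 = M_2 = 0.
Hence M_0 = 0, M_1 = 3, M_2 = 0.
On [1, 3], with S_0(x) = a_0 + b_0·(x - 1) + c_0·(x - 1)² + d_0·(x - 1)³: c_0 = M_0/2 = 0, d_0 = (M_1 - M_0)/(6h_0) = 1/4, b_0 = Δ_0 - h_0(2M_0 + M_1)/6 = -7/2.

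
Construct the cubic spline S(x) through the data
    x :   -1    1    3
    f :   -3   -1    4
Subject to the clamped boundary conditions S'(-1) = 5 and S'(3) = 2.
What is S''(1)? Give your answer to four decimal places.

With m_i denoting the second derivative at x_i, h_i = 2, 2, and Δ_i = (y_(i+1) − y_i)/h_i = 1, 5/2:
  2·m_0 + 8·m_1 + 2·m_2 = 6(Δ_1 - Δ_0) = 9
Clamped end conditions give two more equations: 2h_0·m_0 + h_0·m_1 = 6(Δ_0 - S'(-1)) = -24 and h_1·m_1 + 2h_1·m_2 = 6(S'(3) - Δ_1) = -3.
Solving: m_0 = -63/8, m_1 = 15/4, m_2 = -21/8.

3.7500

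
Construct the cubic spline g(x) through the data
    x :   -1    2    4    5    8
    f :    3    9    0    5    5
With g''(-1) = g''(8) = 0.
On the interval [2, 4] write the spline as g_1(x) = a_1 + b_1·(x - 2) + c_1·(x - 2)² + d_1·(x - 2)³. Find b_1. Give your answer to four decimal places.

Write σ_i for g''(x_i). With h_i = 3, 2, 1, 3 and divided differences Δ_i = 2, -9/2, 5, 0, the continuity of g' gives the tridiagonal system
  3·σ_0 + 10·σ_1 + 2·σ_2 = 6(Δ_1 - Δ_0) = -39
  2·σ_1 + 6·σ_2 + 1·σ_3 = 6(Δ_2 - Δ_1) = 57
  1·σ_2 + 8·σ_3 + 3·σ_4 = 6(Δ_3 - Δ_2) = -30
Natural end conditions: σ_0 = σ_4 = 0.
Solving the tridiagonal system: σ_0 = 0, σ_1 = -935/146, σ_2 = 914/73, σ_3 = -388/73, σ_4 = 0.
On [2, 4], with g_1(x) = a_1 + b_1·(x - 2) + c_1·(x - 2)² + d_1·(x - 2)³: c_1 = σ_1/2 = -935/292, d_1 = (σ_2 - σ_1)/(6h_1) = 921/584, b_1 = Δ_1 - h_1(2σ_1 + σ_2)/6 = -643/146.

-4.4041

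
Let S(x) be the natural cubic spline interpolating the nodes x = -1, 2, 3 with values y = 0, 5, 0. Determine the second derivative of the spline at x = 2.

Write m_i for S''(x_i). With h_i = 3, 1 and divided differences Δ_i = 5/3, -5, the continuity of S' gives the tridiagonal system
  3·m_0 + 8·m_1 + 1·m_2 = 6(Δ_1 - Δ_0) = -40
Natural end conditions: m_0 = m_2 = 0.
Hence m_0 = 0, m_1 = -5, m_2 = 0.

-5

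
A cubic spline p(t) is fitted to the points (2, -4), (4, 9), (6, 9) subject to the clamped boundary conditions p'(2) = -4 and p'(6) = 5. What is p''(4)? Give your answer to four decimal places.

Let m_i = p''(x_i). Step sizes h_i = 2, 2; slopes of the chords Δ_i = (y_(i+1) - y_i)/h_i = 13/2, 0.
  2·m_0 + 8·m_1 + 2·m_2 = 6(Δ_1 - Δ_0) = -39
Clamped end conditions give two more equations: 2h_0·m_0 + h_0·m_1 = 6(Δ_0 - p'(2)) = 63 and h_1·m_1 + 2h_1·m_2 = 6(p'(6) - Δ_1) = 30.
Forward elimination and back-substitution give m_0 = 183/8, m_1 = -57/4, m_2 = 117/8.

-14.2500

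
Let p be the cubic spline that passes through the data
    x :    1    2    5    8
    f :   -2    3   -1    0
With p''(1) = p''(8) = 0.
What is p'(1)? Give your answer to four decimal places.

5.9310

Put σ_i = p'' at the i-th knot. Here h = (1, 3, 3) and Δ = (5, -4/3, 1/3), so the interior equations h_(i-1)·σ_(i-1) + 2(h_(i-1)+h_i)·σ_i + h_i·σ_(i+1) = 6(Δ_i − Δ_(i-1)) read
  1·σ_0 + 8·σ_1 + 3·σ_2 = 6(Δ_1 - Δ_0) = -38
  3·σ_1 + 12·σ_2 + 3·σ_3 = 6(Δ_2 - Δ_1) = 10
Natural end conditions: σ_0 = σ_3 = 0.
Solving the tridiagonal system: σ_0 = 0, σ_1 = -162/29, σ_2 = 194/87, σ_3 = 0.
On [1, 2], p'(x) = b_0 + 2c_0·(x - 1) + 3d_0·(x - 1)² with b_0 = Δ_0 - h_0(2σ_0 + σ_1)/6 = 172/29, c_0 = σ_0/2 = 0, d_0 = (σ_1 - σ_0)/(6h_0) = -27/29. So p'(1) = 172/29.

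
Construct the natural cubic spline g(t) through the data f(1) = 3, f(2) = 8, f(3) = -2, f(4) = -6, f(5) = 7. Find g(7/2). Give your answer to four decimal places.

-6.0357

With m_i denoting the second derivative at x_i, h_i = 1, 1, 1, 1, and Δ_i = (y_(i+1) − y_i)/h_i = 5, -10, -4, 13:
  1·m_0 + 4·m_1 + 1·m_2 = 6(Δ_1 - Δ_0) = -90
  1·m_1 + 4·m_2 + 1·m_3 = 6(Δ_2 - Δ_1) = 36
  1·m_2 + 4·m_3 + 1·m_4 = 6(Δ_3 - Δ_2) = 102
Natural end conditions: m_0 = m_4 = 0.
Solving: m_0 = 0, m_1 = -174/7, m_2 = 66/7, m_3 = 162/7, m_4 = 0.
On [3, 4], g(t) = -2 - 11·(t - 3) + 33/7·(t - 3)² + 16/7·(t - 3)³.
With (t - 3) = 1/2: g(7/2) = -169/28.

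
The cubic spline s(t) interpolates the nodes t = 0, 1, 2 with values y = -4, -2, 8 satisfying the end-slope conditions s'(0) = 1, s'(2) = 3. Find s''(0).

Put σ_i = s'' at the i-th knot. Here h = (1, 1) and Δ = (2, 10), so the interior equations h_(i-1)·σ_(i-1) + 2(h_(i-1)+h_i)·σ_i + h_i·σ_(i+1) = 6(Δ_i − Δ_(i-1)) read
  1·σ_0 + 4·σ_1 + 1·σ_2 = 6(Δ_1 - Δ_0) = 48
Clamped end conditions give two more equations: 2h_0·σ_0 + h_0·σ_1 = 6(Δ_0 - s'(0)) = 6 and h_1·σ_1 + 2h_1·σ_2 = 6(s'(2) - Δ_1) = -42.
Forward elimination and back-substitution give σ_0 = -8, σ_1 = 22, σ_2 = -32.

-8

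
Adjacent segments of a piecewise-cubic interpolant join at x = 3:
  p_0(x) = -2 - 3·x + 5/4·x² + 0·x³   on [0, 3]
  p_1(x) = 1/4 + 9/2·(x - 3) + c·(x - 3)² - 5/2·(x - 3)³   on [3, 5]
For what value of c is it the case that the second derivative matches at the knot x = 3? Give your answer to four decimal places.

p_0''(x) = 5/2 + 0·x, so p_0''(3) = 5/2. On the right, p_1''(3) = 2c, so c = 5/4.

1.2500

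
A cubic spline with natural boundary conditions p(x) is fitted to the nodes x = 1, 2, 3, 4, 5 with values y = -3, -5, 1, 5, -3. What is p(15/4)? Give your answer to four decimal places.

Write M_i for p''(x_i). With h_i = 1, 1, 1, 1 and divided differences Δ_i = -2, 6, 4, -8, the continuity of p' gives the tridiagonal system
  1·M_0 + 4·M_1 + 1·M_2 = 6(Δ_1 - Δ_0) = 48
  1·M_1 + 4·M_2 + 1·M_3 = 6(Δ_2 - Δ_1) = -12
  1·M_2 + 4·M_3 + 1·M_4 = 6(Δ_3 - Δ_2) = -72
Natural end conditions: M_0 = M_4 = 0.
Forward elimination and back-substitution give M_0 = 0, M_1 = 87/7, M_2 = -12/7, M_3 = -123/7, M_4 = 0.
On [3, 4], p(x) = 1 + 15/2·(x - 3) - 6/7·(x - 3)² - 37/14·(x - 3)³.
With (x - 3) = 3/4: p(15/4) = 4505/896.

5.0279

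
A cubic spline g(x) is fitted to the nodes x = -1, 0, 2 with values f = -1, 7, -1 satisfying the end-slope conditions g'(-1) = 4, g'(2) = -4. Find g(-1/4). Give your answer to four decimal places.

5.1875

Let σ_i = g''(x_i). Step sizes h_i = 1, 2; slopes of the chords Δ_i = (y_(i+1) - y_i)/h_i = 8, -4.
  1·σ_0 + 6·σ_1 + 2·σ_2 = 6(Δ_1 - Δ_0) = -72
Clamped end conditions give two more equations: 2h_0·σ_0 + h_0·σ_1 = 6(Δ_0 - g'(-1)) = 24 and h_1·σ_1 + 2h_1·σ_2 = 6(g'(2) - Δ_1) = 0.
Solving the tridiagonal system: σ_0 = 64/3, σ_1 = -56/3, σ_2 = 28/3.
On [-1, 0], g(x) = -1 + 4·(x + 1) + 32/3·(x + 1)² - 20/3·(x + 1)³.
With (x + 1) = 3/4: g(-1/4) = 83/16.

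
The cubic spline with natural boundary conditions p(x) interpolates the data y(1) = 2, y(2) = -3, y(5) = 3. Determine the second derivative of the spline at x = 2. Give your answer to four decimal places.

5.2500

Let M_i = p''(x_i). Step sizes h_i = 1, 3; slopes of the chords Δ_i = (y_(i+1) - y_i)/h_i = -5, 2.
  1·M_0 + 8·M_1 + 3·M_2 = 6(Δ_1 - Δ_0) = 42
Natural end conditions: M_0 = M_2 = 0.
Hence M_0 = 0, M_1 = 21/4, M_2 = 0.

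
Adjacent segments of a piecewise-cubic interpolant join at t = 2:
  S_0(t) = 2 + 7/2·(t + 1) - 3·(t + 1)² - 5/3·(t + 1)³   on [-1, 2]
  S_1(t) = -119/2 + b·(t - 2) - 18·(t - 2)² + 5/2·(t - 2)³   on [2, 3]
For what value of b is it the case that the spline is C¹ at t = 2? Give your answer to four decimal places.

-59.5000

S_0'(t) = 7/2 - 6·(t + 1) - 5·(t + 1)², so S_0'(2) = -119/2. On the right, S_1'(2) = b, so b = -119/2.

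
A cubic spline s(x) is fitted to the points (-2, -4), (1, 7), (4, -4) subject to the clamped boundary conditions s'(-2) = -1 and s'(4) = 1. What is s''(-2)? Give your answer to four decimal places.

8.6667

Let M_i = s''(x_i). Step sizes h_i = 3, 3; slopes of the chords Δ_i = (y_(i+1) - y_i)/h_i = 11/3, -11/3.
  3·M_0 + 12·M_1 + 3·M_2 = 6(Δ_1 - Δ_0) = -44
Clamped end conditions give two more equations: 2h_0·M_0 + h_0·M_1 = 6(Δ_0 - s'(-2)) = 28 and h_1·M_1 + 2h_1·M_2 = 6(s'(4) - Δ_1) = 28.
Hence M_0 = 26/3, M_1 = -8, M_2 = 26/3.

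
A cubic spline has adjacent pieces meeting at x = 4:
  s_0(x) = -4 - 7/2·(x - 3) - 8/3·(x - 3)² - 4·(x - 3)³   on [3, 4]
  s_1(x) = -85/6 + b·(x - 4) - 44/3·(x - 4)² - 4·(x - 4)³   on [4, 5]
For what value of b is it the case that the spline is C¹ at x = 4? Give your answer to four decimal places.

s_0'(x) = -7/2 - 16/3·(x - 3) - 12·(x - 3)², so s_0'(4) = -125/6. On the right, s_1'(4) = b, so b = -125/6.

-20.8333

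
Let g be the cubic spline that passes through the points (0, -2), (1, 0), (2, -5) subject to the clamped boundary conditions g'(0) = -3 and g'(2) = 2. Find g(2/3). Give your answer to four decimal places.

-0.4444

Write M_i for g''(x_i). With h_i = 1, 1 and divided differences Δ_i = 2, -5, the continuity of g' gives the tridiagonal system
  1·M_0 + 4·M_1 + 1·M_2 = 6(Δ_1 - Δ_0) = -42
Clamped end conditions give two more equations: 2h_0·M_0 + h_0·M_1 = 6(Δ_0 - g'(0)) = 30 and h_1·M_1 + 2h_1·M_2 = 6(g'(2) - Δ_1) = 42.
Forward elimination and back-substitution give M_0 = 28, M_1 = -26, M_2 = 34.
On [0, 1], g(x) = -2 - 3·x + 14·x² - 9·x³.
With x = 2/3: g(2/3) = -4/9.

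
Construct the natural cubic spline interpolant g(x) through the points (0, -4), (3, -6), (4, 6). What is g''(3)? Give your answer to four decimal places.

9.5000

Put M_i = g'' at the i-th knot. Here h = (3, 1) and Δ = (-2/3, 12), so the interior equations h_(i-1)·M_(i-1) + 2(h_(i-1)+h_i)·M_i + h_i·M_(i+1) = 6(Δ_i − Δ_(i-1)) read
  3·M_0 + 8·M_1 + 1·M_2 = 6(Δ_1 - Δ_0) = 76
Natural end conditions: M_0 = M_2 = 0.
Solving: M_0 = 0, M_1 = 19/2, M_2 = 0.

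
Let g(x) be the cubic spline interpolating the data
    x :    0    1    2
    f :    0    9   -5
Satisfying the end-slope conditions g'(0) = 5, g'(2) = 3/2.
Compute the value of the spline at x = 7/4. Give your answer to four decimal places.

-3.2754

Put M_i = g'' at the i-th knot. Here h = (1, 1) and Δ = (9, -14), so the interior equations h_(i-1)·M_(i-1) + 2(h_(i-1)+h_i)·M_i + h_i·M_(i+1) = 6(Δ_i − Δ_(i-1)) read
  1·M_0 + 4·M_1 + 1·M_2 = 6(Δ_1 - Δ_0) = -138
Clamped end conditions give two more equations: 2h_0·M_0 + h_0·M_1 = 6(Δ_0 - g'(0)) = 24 and h_1·M_1 + 2h_1·M_2 = 6(g'(2) - Δ_1) = 93.
Solving: M_0 = 179/4, M_1 = -131/2, M_2 = 317/4.
On [1, 2], g(x) = 9 - 43/8·(x - 1) - 131/4·(x - 1)² + 193/8·(x - 1)³.
With (x - 1) = 3/4: g(7/4) = -1677/512.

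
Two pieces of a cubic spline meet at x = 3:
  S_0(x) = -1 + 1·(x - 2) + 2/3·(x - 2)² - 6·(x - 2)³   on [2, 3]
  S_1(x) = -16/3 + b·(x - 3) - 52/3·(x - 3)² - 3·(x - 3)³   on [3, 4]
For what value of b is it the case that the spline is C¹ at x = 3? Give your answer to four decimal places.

S_0'(x) = 1 + 4/3·(x - 2) - 18·(x - 2)², so S_0'(3) = -47/3. On the right, S_1'(3) = b, so b = -47/3.

-15.6667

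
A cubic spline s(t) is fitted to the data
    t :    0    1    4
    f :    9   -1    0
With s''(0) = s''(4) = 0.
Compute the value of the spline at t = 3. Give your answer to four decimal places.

Write M_i for s''(x_i). With h_i = 1, 3 and divided differences Δ_i = -10, 1/3, the continuity of s' gives the tridiagonal system
  1·M_0 + 8·M_1 + 3·M_2 = 6(Δ_1 - Δ_0) = 62
Natural end conditions: M_0 = M_2 = 0.
Solving the tridiagonal system: M_0 = 0, M_1 = 31/4, M_2 = 0.
On [1, 4], s(t) = -1 - 89/12·(t - 1) + 31/8·(t - 1)² - 31/72·(t - 1)³.
With (t - 1) = 2: s(3) = -34/9.

-3.7778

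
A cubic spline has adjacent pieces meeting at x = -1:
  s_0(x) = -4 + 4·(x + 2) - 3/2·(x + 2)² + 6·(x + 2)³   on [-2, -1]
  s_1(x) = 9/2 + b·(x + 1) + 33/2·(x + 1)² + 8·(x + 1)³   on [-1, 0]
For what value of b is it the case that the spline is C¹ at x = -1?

19

s_0'(x) = 4 - 3·(x + 2) + 18·(x + 2)², so s_0'(-1) = 19. On the right, s_1'(-1) = b, so b = 19.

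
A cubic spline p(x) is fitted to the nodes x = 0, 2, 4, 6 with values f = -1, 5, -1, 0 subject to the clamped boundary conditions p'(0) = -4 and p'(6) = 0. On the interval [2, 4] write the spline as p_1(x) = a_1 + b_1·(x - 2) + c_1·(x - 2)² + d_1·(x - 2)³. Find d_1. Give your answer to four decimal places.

Let σ_i = p''(x_i). Step sizes h_i = 2, 2, 2; slopes of the chords Δ_i = (y_(i+1) - y_i)/h_i = 3, -3, 1/2.
  2·σ_0 + 8·σ_1 + 2·σ_2 = 6(Δ_1 - Δ_0) = -36
  2·σ_1 + 8·σ_2 + 2·σ_3 = 6(Δ_2 - Δ_1) = 21
Clamped end conditions give two more equations: 2h_0·σ_0 + h_0·σ_1 = 6(Δ_0 - p'(0)) = 42 and h_2·σ_2 + 2h_2·σ_3 = 6(p'(6) - Δ_2) = -3.
Solving: σ_0 = 463/30, σ_1 = -148/15, σ_2 = 181/30, σ_3 = -113/30.
On [2, 4], with p_1(x) = a_1 + b_1·(x - 2) + c_1·(x - 2)² + d_1·(x - 2)³: c_1 = σ_1/2 = -74/15, d_1 = (σ_2 - σ_1)/(6h_1) = 53/40, b_1 = Δ_1 - h_1(2σ_1 + σ_2)/6 = 47/30.

1.3250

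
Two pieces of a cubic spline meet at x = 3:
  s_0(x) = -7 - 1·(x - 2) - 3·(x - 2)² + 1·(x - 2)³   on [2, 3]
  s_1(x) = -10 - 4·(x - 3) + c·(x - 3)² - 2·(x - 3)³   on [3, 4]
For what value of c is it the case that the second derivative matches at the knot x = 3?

0

s_0''(x) = -6 + 6·(x - 2), so s_0''(3) = 0. On the right, s_1''(3) = 2c, so c = 0.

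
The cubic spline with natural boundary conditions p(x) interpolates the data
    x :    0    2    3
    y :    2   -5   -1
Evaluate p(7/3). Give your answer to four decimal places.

-4.1296

With σ_i denoting the second derivative at x_i, h_i = 2, 1, and Δ_i = (y_(i+1) − y_i)/h_i = -7/2, 4:
  2·σ_0 + 6·σ_1 + 1·σ_2 = 6(Δ_1 - Δ_0) = 45
Natural end conditions: σ_0 = σ_2 = 0.
Solving the tridiagonal system: σ_0 = 0, σ_1 = 15/2, σ_2 = 0.
On [2, 3], p(x) = -5 + 3/2·(x - 2) + 15/4·(x - 2)² - 5/4·(x - 2)³.
With (x - 2) = 1/3: p(7/3) = -223/54.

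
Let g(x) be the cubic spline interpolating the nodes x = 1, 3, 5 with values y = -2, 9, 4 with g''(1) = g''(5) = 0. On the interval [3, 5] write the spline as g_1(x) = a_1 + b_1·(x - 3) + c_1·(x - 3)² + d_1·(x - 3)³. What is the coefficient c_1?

With M_i denoting the second derivative at x_i, h_i = 2, 2, and Δ_i = (y_(i+1) − y_i)/h_i = 11/2, -5/2:
  2·M_0 + 8·M_1 + 2·M_2 = 6(Δ_1 - Δ_0) = -48
Natural end conditions: M_0 = M_2 = 0.
Solving: M_0 = 0, M_1 = -6, M_2 = 0.
On [3, 5], with g_1(x) = a_1 + b_1·(x - 3) + c_1·(x - 3)² + d_1·(x - 3)³: c_1 = M_1/2 = -3, d_1 = (M_2 - M_1)/(6h_1) = 1/2, b_1 = Δ_1 - h_1(2M_1 + M_2)/6 = 3/2.

-3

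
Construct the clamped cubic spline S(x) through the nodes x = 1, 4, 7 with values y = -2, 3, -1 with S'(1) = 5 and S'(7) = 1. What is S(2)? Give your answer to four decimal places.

1.7963

Let M_i = S''(x_i). Step sizes h_i = 3, 3; slopes of the chords Δ_i = (y_(i+1) - y_i)/h_i = 5/3, -4/3.
  3·M_0 + 12·M_1 + 3·M_2 = 6(Δ_1 - Δ_0) = -18
Clamped end conditions give two more equations: 2h_0·M_0 + h_0·M_1 = 6(Δ_0 - S'(1)) = -20 and h_1·M_1 + 2h_1·M_2 = 6(S'(7) - Δ_1) = 14.
Forward elimination and back-substitution give M_0 = -5/2, M_1 = -5/3, M_2 = 19/6.
On [1, 4], S(x) = -2 + 5·(x - 1) - 5/4·(x - 1)² + 5/108·(x - 1)³.
With (x - 1) = 1: S(2) = 97/54.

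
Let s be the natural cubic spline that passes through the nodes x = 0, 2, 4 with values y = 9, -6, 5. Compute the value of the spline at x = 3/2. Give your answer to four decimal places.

With σ_i denoting the second derivative at x_i, h_i = 2, 2, and Δ_i = (y_(i+1) − y_i)/h_i = -15/2, 11/2:
  2·σ_0 + 8·σ_1 + 2·σ_2 = 6(Δ_1 - Δ_0) = 78
Natural end conditions: σ_0 = σ_2 = 0.
Solving: σ_0 = 0, σ_1 = 39/4, σ_2 = 0.
On [0, 2], s(x) = 9 - 43/4·x + 0·x² + 13/16·x³.
With x = 3/2: s(3/2) = -561/128.

-4.3828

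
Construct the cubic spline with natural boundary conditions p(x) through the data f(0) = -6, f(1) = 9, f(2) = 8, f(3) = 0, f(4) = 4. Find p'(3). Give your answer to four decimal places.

-2.8571

Put σ_i = p'' at the i-th knot. Here h = (1, 1, 1, 1) and Δ = (15, -1, -8, 4), so the interior equations h_(i-1)·σ_(i-1) + 2(h_(i-1)+h_i)·σ_i + h_i·σ_(i+1) = 6(Δ_i − Δ_(i-1)) read
  1·σ_0 + 4·σ_1 + 1·σ_2 = 6(Δ_1 - Δ_0) = -96
  1·σ_1 + 4·σ_2 + 1·σ_3 = 6(Δ_2 - Δ_1) = -42
  1·σ_2 + 4·σ_3 + 1·σ_4 = 6(Δ_3 - Δ_2) = 72
Natural end conditions: σ_0 = σ_4 = 0.
Hence σ_0 = 0, σ_1 = -150/7, σ_2 = -72/7, σ_3 = 144/7, σ_4 = 0.
On [3, 4], p'(x) = b_3 + 2c_3·(x - 3) + 3d_3·(x - 3)² with b_3 = Δ_3 - h_3(2σ_3 + σ_4)/6 = -20/7, c_3 = σ_3/2 = 72/7, d_3 = (σ_4 - σ_3)/(6h_3) = -24/7. So p'(3) = -20/7.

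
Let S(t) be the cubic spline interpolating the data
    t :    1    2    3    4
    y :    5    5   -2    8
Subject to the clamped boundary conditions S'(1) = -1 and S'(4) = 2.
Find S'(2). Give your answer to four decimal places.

Let M_i = S''(x_i). Step sizes h_i = 1, 1, 1; slopes of the chords Δ_i = (y_(i+1) - y_i)/h_i = 0, -7, 10.
  1·M_0 + 4·M_1 + 1·M_2 = 6(Δ_1 - Δ_0) = -42
  1·M_1 + 4·M_2 + 1·M_3 = 6(Δ_2 - Δ_1) = 102
Clamped end conditions give two more equations: 2h_0·M_0 + h_0·M_1 = 6(Δ_0 - S'(1)) = 6 and h_2·M_2 + 2h_2·M_3 = 6(S'(4) - Δ_2) = -48.
Forward elimination and back-substitution give M_0 = 78/5, M_1 = -126/5, M_2 = 216/5, M_3 = -228/5.
On [2, 3], S'(t) = b_1 + 2c_1·(t - 2) + 3d_1·(t - 2)² with b_1 = Δ_1 - h_1(2M_1 + M_2)/6 = -29/5, c_1 = M_1/2 = -63/5, d_1 = (M_2 - M_1)/(6h_1) = 57/5. So S'(2) = -29/5.

-5.8000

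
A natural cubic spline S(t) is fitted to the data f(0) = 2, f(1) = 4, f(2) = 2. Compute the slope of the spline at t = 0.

3

Put M_i = S'' at the i-th knot. Here h = (1, 1) and Δ = (2, -2), so the interior equations h_(i-1)·M_(i-1) + 2(h_(i-1)+h_i)·M_i + h_i·M_(i+1) = 6(Δ_i − Δ_(i-1)) read
  1·M_0 + 4·M_1 + 1·M_2 = 6(Δ_1 - Δ_0) = -24
Natural end conditions: M_0 = M_2 = 0.
Solving: M_0 = 0, M_1 = -6, M_2 = 0.
On [0, 1], S'(t) = b_0 + 2c_0·t + 3d_0·t² with b_0 = Δ_0 - h_0(2M_0 + M_1)/6 = 3, c_0 = M_0/2 = 0, d_0 = (M_1 - M_0)/(6h_0) = -1. So S'(0) = 3.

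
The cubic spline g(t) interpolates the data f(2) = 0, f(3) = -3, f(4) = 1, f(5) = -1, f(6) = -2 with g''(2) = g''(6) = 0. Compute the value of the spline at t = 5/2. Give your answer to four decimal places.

Let M_i = g''(x_i). Step sizes h_i = 1, 1, 1, 1; slopes of the chords Δ_i = (y_(i+1) - y_i)/h_i = -3, 4, -2, -1.
  1·M_0 + 4·M_1 + 1·M_2 = 6(Δ_1 - Δ_0) = 42
  1·M_1 + 4·M_2 + 1·M_3 = 6(Δ_2 - Δ_1) = -36
  1·M_2 + 4·M_3 + 1·M_4 = 6(Δ_3 - Δ_2) = 6
Natural end conditions: M_0 = M_4 = 0.
Solving: M_0 = 0, M_1 = 195/14, M_2 = -96/7, M_3 = 69/14, M_4 = 0.
On [2, 3], g(t) = 0 - 149/28·(t - 2) + 0·(t - 2)² + 65/28·(t - 2)³.
With (t - 2) = 1/2: g(5/2) = -531/224.

-2.3705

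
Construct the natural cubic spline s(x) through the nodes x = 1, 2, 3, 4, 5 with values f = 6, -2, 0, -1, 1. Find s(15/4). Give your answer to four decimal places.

-0.7241

Put M_i = s'' at the i-th knot. Here h = (1, 1, 1, 1) and Δ = (-8, 2, -1, 2), so the interior equations h_(i-1)·M_(i-1) + 2(h_(i-1)+h_i)·M_i + h_i·M_(i+1) = 6(Δ_i − Δ_(i-1)) read
  1·M_0 + 4·M_1 + 1·M_2 = 6(Δ_1 - Δ_0) = 60
  1·M_1 + 4·M_2 + 1·M_3 = 6(Δ_2 - Δ_1) = -18
  1·M_2 + 4·M_3 + 1·M_4 = 6(Δ_3 - Δ_2) = 18
Natural end conditions: M_0 = M_4 = 0.
Forward elimination and back-substitution give M_0 = 0, M_1 = 495/28, M_2 = -75/7, M_3 = 201/28, M_4 = 0.
On [3, 4], s(x) = 0 + 11/8·(x - 3) - 75/14·(x - 3)² + 167/56·(x - 3)³.
With (x - 3) = 3/4: s(15/4) = -2595/3584.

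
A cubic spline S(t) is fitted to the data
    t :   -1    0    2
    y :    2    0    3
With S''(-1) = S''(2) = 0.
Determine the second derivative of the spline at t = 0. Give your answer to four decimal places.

Put m_i = S'' at the i-th knot. Here h = (1, 2) and Δ = (-2, 3/2), so the interior equations h_(i-1)·m_(i-1) + 2(h_(i-1)+h_i)·m_i + h_i·m_(i+1) = 6(Δ_i − Δ_(i-1)) read
  1·m_0 + 6·m_1 + 2·m_2 = 6(Δ_1 - Δ_0) = 21
Natural end conditions: m_0 = m_2 = 0.
Solving the tridiagonal system: m_0 = 0, m_1 = 7/2, m_2 = 0.

3.5000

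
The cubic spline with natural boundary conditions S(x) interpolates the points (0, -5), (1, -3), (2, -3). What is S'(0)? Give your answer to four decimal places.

2.5000

Put M_i = S'' at the i-th knot. Here h = (1, 1) and Δ = (2, 0), so the interior equations h_(i-1)·M_(i-1) + 2(h_(i-1)+h_i)·M_i + h_i·M_(i+1) = 6(Δ_i − Δ_(i-1)) read
  1·M_0 + 4·M_1 + 1·M_2 = 6(Δ_1 - Δ_0) = -12
Natural end conditions: M_0 = M_2 = 0.
Hence M_0 = 0, M_1 = -3, M_2 = 0.
On [0, 1], S'(x) = b_0 + 2c_0·x + 3d_0·x² with b_0 = Δ_0 - h_0(2M_0 + M_1)/6 = 5/2, c_0 = M_0/2 = 0, d_0 = (M_1 - M_0)/(6h_0) = -1/2. So S'(0) = 5/2.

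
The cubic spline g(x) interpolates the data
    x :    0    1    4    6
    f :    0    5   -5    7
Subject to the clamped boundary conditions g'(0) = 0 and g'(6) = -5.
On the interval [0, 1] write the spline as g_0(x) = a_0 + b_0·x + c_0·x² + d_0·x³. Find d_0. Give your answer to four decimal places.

Put m_i = g'' at the i-th knot. Here h = (1, 3, 2) and Δ = (5, -10/3, 6), so the interior equations h_(i-1)·m_(i-1) + 2(h_(i-1)+h_i)·m_i + h_i·m_(i+1) = 6(Δ_i − Δ_(i-1)) read
  1·m_0 + 8·m_1 + 3·m_2 = 6(Δ_1 - Δ_0) = -50
  3·m_1 + 10·m_2 + 2·m_3 = 6(Δ_2 - Δ_1) = 56
Clamped end conditions give two more equations: 2h_0·m_0 + h_0·m_1 = 6(Δ_0 - g'(0)) = 30 and h_2·m_2 + 2h_2·m_3 = 6(g'(6) - Δ_2) = -66.
Solving the tridiagonal system: m_0 = 869/39, m_1 = -568/39, m_2 = 575/39, m_3 = -931/39.
On [0, 1], with g_0(x) = a_0 + b_0·x + c_0·x² + d_0·x³: c_0 = m_0/2 = 869/78, d_0 = (m_1 - m_0)/(6h_0) = -479/78, b_0 = Δ_0 - h_0(2m_0 + m_1)/6 = 0.

-6.1410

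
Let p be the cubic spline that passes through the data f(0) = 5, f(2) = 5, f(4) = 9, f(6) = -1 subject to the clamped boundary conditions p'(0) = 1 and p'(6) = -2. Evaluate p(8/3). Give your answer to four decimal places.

6.8963

Put M_i = p'' at the i-th knot. Here h = (2, 2, 2) and Δ = (0, 2, -5), so the interior equations h_(i-1)·M_(i-1) + 2(h_(i-1)+h_i)·M_i + h_i·M_(i+1) = 6(Δ_i − Δ_(i-1)) read
  2·M_0 + 8·M_1 + 2·M_2 = 6(Δ_1 - Δ_0) = 12
  2·M_1 + 8·M_2 + 2·M_3 = 6(Δ_2 - Δ_1) = -42
Clamped end conditions give two more equations: 2h_0·M_0 + h_0·M_1 = 6(Δ_0 - p'(0)) = -6 and h_2·M_2 + 2h_2·M_3 = 6(p'(6) - Δ_2) = 18.
Hence M_0 = -19/5, M_1 = 23/5, M_2 = -43/5, M_3 = 44/5.
On [2, 4], p(t) = 5 + 9/5·(t - 2) + 23/10·(t - 2)² - 11/10·(t - 2)³.
With (t - 2) = 2/3: p(8/3) = 931/135.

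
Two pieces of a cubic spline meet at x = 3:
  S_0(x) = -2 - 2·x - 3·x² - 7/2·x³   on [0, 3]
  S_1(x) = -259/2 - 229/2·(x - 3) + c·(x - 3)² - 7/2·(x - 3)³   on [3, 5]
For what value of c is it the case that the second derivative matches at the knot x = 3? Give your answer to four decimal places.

S_0''(x) = -6 - 21·x, so S_0''(3) = -69. On the right, S_1''(3) = 2c, so c = -69/2.

-34.5000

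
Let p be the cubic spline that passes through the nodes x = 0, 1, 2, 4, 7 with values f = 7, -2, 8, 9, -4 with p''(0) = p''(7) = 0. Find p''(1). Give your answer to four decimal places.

32.2243

Put σ_i = p'' at the i-th knot. Here h = (1, 1, 2, 3) and Δ = (-9, 10, 1/2, -13/3), so the interior equations h_(i-1)·σ_(i-1) + 2(h_(i-1)+h_i)·σ_i + h_i·σ_(i+1) = 6(Δ_i − Δ_(i-1)) read
  1·σ_0 + 4·σ_1 + 1·σ_2 = 6(Δ_1 - Δ_0) = 114
  1·σ_1 + 6·σ_2 + 2·σ_3 = 6(Δ_2 - Δ_1) = -57
  2·σ_2 + 10·σ_3 + 3·σ_4 = 6(Δ_3 - Δ_2) = -29
Natural end conditions: σ_0 = σ_4 = 0.
Solving the tridiagonal system: σ_0 = 0, σ_1 = 3448/107, σ_2 = -1594/107, σ_3 = 17/214, σ_4 = 0.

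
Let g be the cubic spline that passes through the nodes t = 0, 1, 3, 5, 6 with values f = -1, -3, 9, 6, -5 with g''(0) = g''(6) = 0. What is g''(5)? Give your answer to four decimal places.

Put σ_i = g'' at the i-th knot. Here h = (1, 2, 2, 1) and Δ = (-2, 6, -3/2, -11), so the interior equations h_(i-1)·σ_(i-1) + 2(h_(i-1)+h_i)·σ_i + h_i·σ_(i+1) = 6(Δ_i − Δ_(i-1)) read
  1·σ_0 + 6·σ_1 + 2·σ_2 = 6(Δ_1 - Δ_0) = 48
  2·σ_1 + 8·σ_2 + 2·σ_3 = 6(Δ_2 - Δ_1) = -45
  2·σ_2 + 6·σ_3 + 1·σ_4 = 6(Δ_3 - Δ_2) = -57
Natural end conditions: σ_0 = σ_4 = 0.
Hence σ_0 = 0, σ_1 = 101/10, σ_2 = -63/10, σ_3 = -37/5, σ_4 = 0.

-7.4000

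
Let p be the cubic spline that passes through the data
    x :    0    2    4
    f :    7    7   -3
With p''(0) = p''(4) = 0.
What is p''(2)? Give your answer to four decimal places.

With M_i denoting the second derivative at x_i, h_i = 2, 2, and Δ_i = (y_(i+1) − y_i)/h_i = 0, -5:
  2·M_0 + 8·M_1 + 2·M_2 = 6(Δ_1 - Δ_0) = -30
Natural end conditions: M_0 = M_2 = 0.
Solving the tridiagonal system: M_0 = 0, M_1 = -15/4, M_2 = 0.

-3.7500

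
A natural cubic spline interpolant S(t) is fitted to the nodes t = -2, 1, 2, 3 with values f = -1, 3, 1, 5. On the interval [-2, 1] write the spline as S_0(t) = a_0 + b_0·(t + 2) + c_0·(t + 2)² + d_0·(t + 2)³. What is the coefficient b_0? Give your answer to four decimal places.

3.2043

Put σ_i = S'' at the i-th knot. Here h = (3, 1, 1) and Δ = (4/3, -2, 4), so the interior equations h_(i-1)·σ_(i-1) + 2(h_(i-1)+h_i)·σ_i + h_i·σ_(i+1) = 6(Δ_i − Δ_(i-1)) read
  3·σ_0 + 8·σ_1 + 1·σ_2 = 6(Δ_1 - Δ_0) = -20
  1·σ_1 + 4·σ_2 + 1·σ_3 = 6(Δ_2 - Δ_1) = 36
Natural end conditions: σ_0 = σ_3 = 0.
Solving: σ_0 = 0, σ_1 = -116/31, σ_2 = 308/31, σ_3 = 0.
On [-2, 1], with S_0(t) = a_0 + b_0·(t + 2) + c_0·(t + 2)² + d_0·(t + 2)³: c_0 = σ_0/2 = 0, d_0 = (σ_1 - σ_0)/(6h_0) = -58/279, b_0 = Δ_0 - h_0(2σ_0 + σ_1)/6 = 298/93.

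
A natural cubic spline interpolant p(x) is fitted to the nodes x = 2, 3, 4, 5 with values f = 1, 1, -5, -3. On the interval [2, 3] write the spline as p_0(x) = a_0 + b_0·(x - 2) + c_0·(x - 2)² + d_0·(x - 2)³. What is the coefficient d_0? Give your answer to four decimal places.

With M_i denoting the second derivative at x_i, h_i = 1, 1, 1, and Δ_i = (y_(i+1) − y_i)/h_i = 0, -6, 2:
  1·M_0 + 4·M_1 + 1·M_2 = 6(Δ_1 - Δ_0) = -36
  1·M_1 + 4·M_2 + 1·M_3 = 6(Δ_2 - Δ_1) = 48
Natural end conditions: M_0 = M_3 = 0.
Solving the tridiagonal system: M_0 = 0, M_1 = -64/5, M_2 = 76/5, M_3 = 0.
On [2, 3], with p_0(x) = a_0 + b_0·(x - 2) + c_0·(x - 2)² + d_0·(x - 2)³: c_0 = M_0/2 = 0, d_0 = (M_1 - M_0)/(6h_0) = -32/15, b_0 = Δ_0 - h_0(2M_0 + M_1)/6 = 32/15.

-2.1333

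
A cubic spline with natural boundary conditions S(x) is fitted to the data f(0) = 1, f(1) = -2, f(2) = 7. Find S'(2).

Write σ_i for S''(x_i). With h_i = 1, 1 and divided differences Δ_i = -3, 9, the continuity of S' gives the tridiagonal system
  1·σ_0 + 4·σ_1 + 1·σ_2 = 6(Δ_1 - Δ_0) = 72
Natural end conditions: σ_0 = σ_2 = 0.
Forward elimination and back-substitution give σ_0 = 0, σ_1 = 18, σ_2 = 0.
On [1, 2], S'(x) = b_1 + 2c_1·(x - 1) + 3d_1·(x - 1)² with b_1 = Δ_1 - h_1(2σ_1 + σ_2)/6 = 3, c_1 = σ_1/2 = 9, d_1 = (σ_2 - σ_1)/(6h_1) = -3. So S'(2) = 12.

12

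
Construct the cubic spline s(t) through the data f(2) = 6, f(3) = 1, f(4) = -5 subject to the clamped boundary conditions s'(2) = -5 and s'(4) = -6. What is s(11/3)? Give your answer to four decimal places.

-2.9630

Put m_i = s'' at the i-th knot. Here h = (1, 1) and Δ = (-5, -6), so the interior equations h_(i-1)·m_(i-1) + 2(h_(i-1)+h_i)·m_i + h_i·m_(i+1) = 6(Δ_i − Δ_(i-1)) read
  1·m_0 + 4·m_1 + 1·m_2 = 6(Δ_1 - Δ_0) = -6
Clamped end conditions give two more equations: 2h_0·m_0 + h_0·m_1 = 6(Δ_0 - s'(2)) = 0 and h_1·m_1 + 2h_1·m_2 = 6(s'(4) - Δ_1) = 0.
Forward elimination and back-substitution give m_0 = 1, m_1 = -2, m_2 = 1.
On [3, 4], s(t) = 1 - 11/2·(t - 3) - 1·(t - 3)² + 1/2·(t - 3)³.
With (t - 3) = 2/3: s(11/3) = -80/27.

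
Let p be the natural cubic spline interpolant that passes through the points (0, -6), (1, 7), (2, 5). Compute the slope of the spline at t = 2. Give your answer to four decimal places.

Let M_i = p''(x_i). Step sizes h_i = 1, 1; slopes of the chords Δ_i = (y_(i+1) - y_i)/h_i = 13, -2.
  1·M_0 + 4·M_1 + 1·M_2 = 6(Δ_1 - Δ_0) = -90
Natural end conditions: M_0 = M_2 = 0.
Solving the tridiagonal system: M_0 = 0, M_1 = -45/2, M_2 = 0.
On [1, 2], p'(t) = b_1 + 2c_1·(t - 1) + 3d_1·(t - 1)² with b_1 = Δ_1 - h_1(2M_1 + M_2)/6 = 11/2, c_1 = M_1/2 = -45/4, d_1 = (M_2 - M_1)/(6h_1) = 15/4. So p'(2) = -23/4.

-5.7500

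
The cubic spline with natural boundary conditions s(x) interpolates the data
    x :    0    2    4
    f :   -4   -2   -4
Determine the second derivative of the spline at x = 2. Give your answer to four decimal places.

With M_i denoting the second derivative at x_i, h_i = 2, 2, and Δ_i = (y_(i+1) − y_i)/h_i = 1, -1:
  2·M_0 + 8·M_1 + 2·M_2 = 6(Δ_1 - Δ_0) = -12
Natural end conditions: M_0 = M_2 = 0.
Forward elimination and back-substitution give M_0 = 0, M_1 = -3/2, M_2 = 0.

-1.5000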